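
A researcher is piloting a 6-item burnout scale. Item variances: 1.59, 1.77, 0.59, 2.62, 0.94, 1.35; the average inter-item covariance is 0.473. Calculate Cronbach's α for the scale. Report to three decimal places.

α = 0.739

ΣVar(i) = 1.59 + 1.77 + 0.59 + 2.62 + 0.94 + 1.35 = 8.86
Sum of the 15 distinct covariances = 15 × 0.473 = 7.095
total variance = ΣVar(i) + 2·Σcov = 8.86 + 2 × 7.095 = 23.050
α = (6/5)·(1 − 8.86/23.050) = 0.739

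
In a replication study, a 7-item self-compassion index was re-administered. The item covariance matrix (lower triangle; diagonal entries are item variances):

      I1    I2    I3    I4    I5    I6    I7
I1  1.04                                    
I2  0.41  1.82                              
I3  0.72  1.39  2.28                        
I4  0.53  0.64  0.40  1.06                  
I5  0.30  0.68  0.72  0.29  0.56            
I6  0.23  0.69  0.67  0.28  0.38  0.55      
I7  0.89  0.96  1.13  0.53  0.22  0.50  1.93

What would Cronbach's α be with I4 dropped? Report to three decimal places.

Cronbach's α = 0.849

Remaining items: I1, I2, I3, I5, I6, I7 (k = 6).
sum of item variances = 1.04 + 1.82 + 2.28 + 0.56 + 0.55 + 1.93 = 8.18
σ²_T = 8.18 + 2 × 9.89 = 27.96
α (item deleted) = (6/5)·(1 − 8.18/27.96) = 0.849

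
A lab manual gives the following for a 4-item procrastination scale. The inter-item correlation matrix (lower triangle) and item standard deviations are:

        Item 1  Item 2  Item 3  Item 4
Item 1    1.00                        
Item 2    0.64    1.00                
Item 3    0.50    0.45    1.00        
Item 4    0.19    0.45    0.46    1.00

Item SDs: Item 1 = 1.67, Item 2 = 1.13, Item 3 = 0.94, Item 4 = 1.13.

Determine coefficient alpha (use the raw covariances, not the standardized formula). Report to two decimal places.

α = 0.74

Σσ²ᵢ = 1.67² + 1.13² + 0.94² + 1.13² = 6.2263
Covariances σ_ij = r_ij · s_i · s_j:
  σ(Item 1,Item 2) = 0.64 × 1.67 × 1.13 = 1.2077
  σ(Item 1,Item 3) = 0.50 × 1.67 × 0.94 = 0.7849
  σ(Item 1,Item 4) = 0.19 × 1.67 × 1.13 = 0.3585
  σ(Item 2,Item 3) = 0.45 × 1.13 × 0.94 = 0.4780
  σ(Item 2,Item 4) = 0.45 × 1.13 × 1.13 = 0.5746
  σ(Item 3,Item 4) = 0.46 × 0.94 × 1.13 = 0.4886
σ²_T = Σσ²ᵢ + 2·Σσ_ij = 6.2263 + 2 × 3.8923 = 14.0109
α = (4/3)·(1 − 6.2263/14.0109) = 0.74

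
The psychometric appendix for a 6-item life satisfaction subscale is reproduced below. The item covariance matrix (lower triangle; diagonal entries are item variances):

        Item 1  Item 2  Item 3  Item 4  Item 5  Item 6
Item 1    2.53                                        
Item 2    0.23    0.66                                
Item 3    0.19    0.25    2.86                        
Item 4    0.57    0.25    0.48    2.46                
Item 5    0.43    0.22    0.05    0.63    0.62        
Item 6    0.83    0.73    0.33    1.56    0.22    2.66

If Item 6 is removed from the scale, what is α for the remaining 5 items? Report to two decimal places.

α = 0.52

Remaining items: Item 1, Item 2, Item 3, Item 4, Item 5 (k = 5).
ΣVar(i) = 2.53 + 0.66 + 2.86 + 2.46 + 0.62 = 9.13
total variance = 9.13 + 2 × 3.30 = 15.73
α (item deleted) = (5/4)·(1 − 9.13/15.73) = 0.52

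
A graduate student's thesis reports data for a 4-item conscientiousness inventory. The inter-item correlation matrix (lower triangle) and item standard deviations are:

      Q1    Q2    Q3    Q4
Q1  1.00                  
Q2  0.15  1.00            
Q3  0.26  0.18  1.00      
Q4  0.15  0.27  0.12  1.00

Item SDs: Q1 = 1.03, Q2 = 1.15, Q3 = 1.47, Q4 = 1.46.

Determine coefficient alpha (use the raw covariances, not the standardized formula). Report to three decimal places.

Σσ²ᵢ = 1.03² + 1.15² + 1.47² + 1.46² = 6.6759
Covariances σ_ij = r_ij · s_i · s_j:
  σ(Q1,Q2) = 0.15 × 1.03 × 1.15 = 0.1777
  σ(Q1,Q3) = 0.26 × 1.03 × 1.47 = 0.3937
  σ(Q1,Q4) = 0.15 × 1.03 × 1.46 = 0.2256
  σ(Q2,Q3) = 0.18 × 1.15 × 1.47 = 0.3043
  σ(Q2,Q4) = 0.27 × 1.15 × 1.46 = 0.4533
  σ(Q3,Q4) = 0.12 × 1.47 × 1.46 = 0.2575
σ²_T = Σσ²ᵢ + 2·Σσ_ij = 6.6759 + 2 × 1.8121 = 10.3001
α = (4/3)·(1 − 6.6759/10.3001) = 0.469

α = 0.469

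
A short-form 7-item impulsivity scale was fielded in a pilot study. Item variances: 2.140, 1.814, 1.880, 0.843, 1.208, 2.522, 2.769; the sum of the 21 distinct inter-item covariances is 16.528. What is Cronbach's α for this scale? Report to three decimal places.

Cronbach's α = 0.834

Σσ²ᵢ = 2.140 + 1.814 + 1.880 + 0.843 + 1.208 + 2.522 + 2.769 = 13.176
Sum of distinct covariances = 16.528
σ²_total = Σσ²ᵢ + 2·Σcov = 13.176 + 2 × 16.528 = 46.232
α = (7/6)·(1 − 13.176/46.232) = 0.834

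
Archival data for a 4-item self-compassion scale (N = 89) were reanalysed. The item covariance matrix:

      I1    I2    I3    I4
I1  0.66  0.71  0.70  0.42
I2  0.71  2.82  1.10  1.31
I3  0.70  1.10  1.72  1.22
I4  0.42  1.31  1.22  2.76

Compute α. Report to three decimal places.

sum of item variances = 0.66 + 2.82 + 1.72 + 2.76 = 7.96
Σ_{i<j} σ_ij = 5.46
σ²_T = 7.96 + 2 × 5.46 = 18.88
α = (k/(k−1))·(1 − sum of item variances/σ²_T) = (4/3)·(1 − 7.96/18.88) = 0.771

α = 0.771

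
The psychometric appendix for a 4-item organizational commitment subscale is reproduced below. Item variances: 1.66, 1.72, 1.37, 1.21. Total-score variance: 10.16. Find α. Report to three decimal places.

Σσ²ᵢ = 1.66 + 1.72 + 1.37 + 1.21 = 5.96
α = (k/(k−1))·(1 − Σσ²ᵢ/total variance) = (4/3)·(1 − 5.96/10.16) = 0.551

α = 0.551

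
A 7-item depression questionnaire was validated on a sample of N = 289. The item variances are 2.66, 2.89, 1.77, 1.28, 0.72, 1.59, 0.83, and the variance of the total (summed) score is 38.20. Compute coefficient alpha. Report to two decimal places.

Σσ²ᵢ = 2.66 + 2.89 + 1.77 + 1.28 + 0.72 + 1.59 + 0.83 = 11.74
α = (k/(k−1))·(1 − Σσ²ᵢ/Var(T)) = (7/6)·(1 − 11.74/38.20) = 0.81

α = 0.81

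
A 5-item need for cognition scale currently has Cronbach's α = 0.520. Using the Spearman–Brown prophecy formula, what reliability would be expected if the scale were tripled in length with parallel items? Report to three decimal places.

Length factor m = 3
α' = m·α / (1 + (m−1)·α)
   = 3 × 0.520 / (1 + (3 − 1) × 0.520)
   = 1.5600 / 2.0400 = 0.765

predicted reliability = 0.765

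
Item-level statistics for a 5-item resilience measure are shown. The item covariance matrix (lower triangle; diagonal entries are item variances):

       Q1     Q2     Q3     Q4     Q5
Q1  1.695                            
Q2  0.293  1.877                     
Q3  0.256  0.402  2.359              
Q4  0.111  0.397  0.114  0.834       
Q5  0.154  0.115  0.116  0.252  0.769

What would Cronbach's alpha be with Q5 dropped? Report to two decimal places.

Cronbach's alpha = 0.42

Remaining items: Q1, Q2, Q3, Q4 (k = 4).
ΣVar(i) = 1.695 + 1.877 + 2.359 + 0.834 = 6.765
σ²_T = 6.765 + 2 × 1.573 = 9.911
α (item deleted) = (4/3)·(1 − 6.765/9.911) = 0.42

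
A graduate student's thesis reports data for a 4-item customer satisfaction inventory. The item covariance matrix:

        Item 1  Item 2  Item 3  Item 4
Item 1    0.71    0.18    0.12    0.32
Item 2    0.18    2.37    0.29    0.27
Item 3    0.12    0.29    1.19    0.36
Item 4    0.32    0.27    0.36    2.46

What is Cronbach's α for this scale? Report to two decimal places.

sum of item variances = 0.71 + 2.37 + 1.19 + 2.46 = 6.73
Sum of the distinct covariances = 1.54
Var(T) = 6.73 + 2 × 1.54 = 9.81
α = (k/(k−1))·(1 − sum of item variances/Var(T)) = (4/3)·(1 − 6.73/9.81) = 0.42

α = 0.42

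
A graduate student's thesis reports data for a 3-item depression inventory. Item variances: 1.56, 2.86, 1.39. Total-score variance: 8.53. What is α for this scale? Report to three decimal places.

α = 0.478

Σσᵢ² = 1.56 + 2.86 + 1.39 = 5.81
α = (k/(k−1))·(1 − Σσᵢ²/Var(T)) = (3/2)·(1 − 5.81/8.53) = 0.478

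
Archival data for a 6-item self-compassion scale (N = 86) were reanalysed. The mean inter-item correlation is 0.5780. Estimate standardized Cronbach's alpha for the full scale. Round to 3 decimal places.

α = 0.892

Standardized α = k·r̄ / (1 + (k−1)·r̄) = 6 × 0.5780 / (1 + 5 × 0.5780)
  = 3.4680 / 3.8900 = 0.892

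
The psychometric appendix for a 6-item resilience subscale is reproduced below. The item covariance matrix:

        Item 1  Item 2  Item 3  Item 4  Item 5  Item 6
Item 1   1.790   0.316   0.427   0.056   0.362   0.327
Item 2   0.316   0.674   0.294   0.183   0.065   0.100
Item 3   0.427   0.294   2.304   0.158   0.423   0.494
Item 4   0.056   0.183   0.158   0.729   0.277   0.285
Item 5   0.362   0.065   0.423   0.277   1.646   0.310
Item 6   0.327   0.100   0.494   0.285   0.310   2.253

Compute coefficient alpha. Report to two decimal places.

sum of item variances = 1.790 + 0.674 + 2.304 + 0.729 + 1.646 + 2.253 = 9.396
Sum of the distinct covariances = 4.077
Var(T) = 9.396 + 2 × 4.077 = 17.550
α = (k/(k−1))·(1 − sum of item variances/Var(T)) = (6/5)·(1 − 9.396/17.550) = 0.56

α = 0.56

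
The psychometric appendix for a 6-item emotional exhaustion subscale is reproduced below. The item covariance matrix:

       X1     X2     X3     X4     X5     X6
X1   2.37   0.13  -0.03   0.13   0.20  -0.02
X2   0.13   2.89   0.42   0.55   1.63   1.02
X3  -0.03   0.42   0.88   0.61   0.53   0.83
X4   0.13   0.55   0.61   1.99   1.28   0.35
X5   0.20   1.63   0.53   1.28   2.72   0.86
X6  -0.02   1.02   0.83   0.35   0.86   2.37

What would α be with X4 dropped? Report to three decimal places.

α = 0.622

Remaining items: X1, X2, X3, X5, X6 (k = 5).
ΣVar(i) = 2.37 + 2.89 + 0.88 + 2.72 + 2.37 = 11.23
σ²_T = 11.23 + 2 × 5.57 = 22.37
α (item deleted) = (5/4)·(1 − 11.23/22.37) = 0.622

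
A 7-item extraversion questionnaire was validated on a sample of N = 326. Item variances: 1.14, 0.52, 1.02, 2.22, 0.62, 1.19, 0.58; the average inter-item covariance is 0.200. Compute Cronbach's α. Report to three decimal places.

sum of item variances = 1.14 + 0.52 + 1.02 + 2.22 + 0.62 + 1.19 + 0.58 = 7.29
Sum of the 21 distinct covariances = 21 × 0.200 = 4.200
σ²_T = sum of item variances + 2·Σcov = 7.29 + 2 × 4.200 = 15.690
α = (7/6)·(1 − 7.29/15.690) = 0.625

α = 0.625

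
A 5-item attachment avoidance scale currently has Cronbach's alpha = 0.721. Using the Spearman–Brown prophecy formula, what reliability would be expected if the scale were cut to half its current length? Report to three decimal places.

predicted reliability = 0.564

Length factor m = 1/2
α' = m·α / (1 − (1−m)·α)
   = 1/2 × 0.721 / (1 − (1 − 1/2) × 0.721)
   = 0.3605 / 0.6395 = 0.564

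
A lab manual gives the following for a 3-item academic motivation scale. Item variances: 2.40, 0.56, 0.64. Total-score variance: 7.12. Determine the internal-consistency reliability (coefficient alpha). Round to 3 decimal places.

ΣVar(i) = 2.40 + 0.56 + 0.64 = 3.60
α = (k/(k−1))·(1 − ΣVar(i)/total variance) = (3/2)·(1 − 3.60/7.12) = 0.742

coefficient alpha = 0.742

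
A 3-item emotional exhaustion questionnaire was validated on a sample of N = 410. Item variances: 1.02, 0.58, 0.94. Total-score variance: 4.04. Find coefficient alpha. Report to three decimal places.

α = 0.557

Σσ²ᵢ = 1.02 + 0.58 + 0.94 = 2.54
α = (k/(k−1))·(1 − Σσ²ᵢ/σ²_T) = (3/2)·(1 − 2.54/4.04) = 0.557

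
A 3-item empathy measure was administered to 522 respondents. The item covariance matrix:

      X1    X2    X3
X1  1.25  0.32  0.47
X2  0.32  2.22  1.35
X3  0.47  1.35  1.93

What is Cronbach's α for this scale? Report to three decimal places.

α = 0.663

sum of item variances = 1.25 + 2.22 + 1.93 = 5.40
Σ_{i<j} σ_ij = 2.14
σ²_T = 5.40 + 2 × 2.14 = 9.68
α = (k/(k−1))·(1 − sum of item variances/σ²_T) = (3/2)·(1 − 5.40/9.68) = 0.663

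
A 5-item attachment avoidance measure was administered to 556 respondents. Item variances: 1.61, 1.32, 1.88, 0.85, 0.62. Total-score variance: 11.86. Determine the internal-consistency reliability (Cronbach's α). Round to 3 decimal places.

α = 0.588

sum of item variances = 1.61 + 1.32 + 1.88 + 0.85 + 0.62 = 6.28
α = (k/(k−1))·(1 − sum of item variances/total variance) = (5/4)·(1 − 6.28/11.86) = 0.588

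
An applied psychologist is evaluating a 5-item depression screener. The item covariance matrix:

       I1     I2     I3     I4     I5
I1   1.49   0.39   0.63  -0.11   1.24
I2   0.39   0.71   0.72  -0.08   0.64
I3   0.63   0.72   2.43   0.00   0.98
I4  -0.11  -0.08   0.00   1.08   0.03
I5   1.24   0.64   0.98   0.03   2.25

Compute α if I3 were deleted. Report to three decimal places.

Remaining items: I1, I2, I4, I5 (k = 4).
sum of item variances = 1.49 + 0.71 + 1.08 + 2.25 = 5.53
total variance = 5.53 + 2 × 2.11 = 9.75
α (item deleted) = (4/3)·(1 − 5.53/9.75) = 0.577

α = 0.577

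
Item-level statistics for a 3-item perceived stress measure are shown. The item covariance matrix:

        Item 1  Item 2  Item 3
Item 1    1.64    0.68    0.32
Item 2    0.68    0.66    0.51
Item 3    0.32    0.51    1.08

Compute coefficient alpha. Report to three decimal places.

Σσᵢ² = 1.64 + 0.66 + 1.08 = 3.38
Σ_{i<j} σ_ij = 1.51
σ²_total = 3.38 + 2 × 1.51 = 6.40
α = (k/(k−1))·(1 − Σσᵢ²/σ²_total) = (3/2)·(1 − 3.38/6.40) = 0.708

coefficient alpha = 0.708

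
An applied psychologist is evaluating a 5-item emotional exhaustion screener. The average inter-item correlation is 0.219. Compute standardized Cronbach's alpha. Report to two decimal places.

α = 0.58

Standardized α = k·r̄ / (1 + (k−1)·r̄) = 5 × 0.219 / (1 + 4 × 0.219)
  = 1.0950 / 1.8760 = 0.58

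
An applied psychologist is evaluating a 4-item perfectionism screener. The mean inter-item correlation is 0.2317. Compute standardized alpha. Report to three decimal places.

standardized alpha = 0.547

Standardized α = k·r̄ / (1 + (k−1)·r̄) = 4 × 0.2317 / (1 + 3 × 0.2317)
  = 0.9268 / 1.6951 = 0.547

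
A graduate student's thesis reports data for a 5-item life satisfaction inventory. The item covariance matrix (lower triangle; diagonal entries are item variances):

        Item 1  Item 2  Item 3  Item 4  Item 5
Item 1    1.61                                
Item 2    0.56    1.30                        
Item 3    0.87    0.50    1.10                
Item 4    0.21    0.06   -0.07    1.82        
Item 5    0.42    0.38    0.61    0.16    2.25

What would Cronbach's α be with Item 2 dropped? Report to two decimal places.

α = 0.52

Remaining items: Item 1, Item 3, Item 4, Item 5 (k = 4).
Σσ²ᵢ = 1.61 + 1.10 + 1.82 + 2.25 = 6.78
σ²_T = 6.78 + 2 × 2.20 = 11.18
α (item deleted) = (4/3)·(1 − 6.78/11.18) = 0.52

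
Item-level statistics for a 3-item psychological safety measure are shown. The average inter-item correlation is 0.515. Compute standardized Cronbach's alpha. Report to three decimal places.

Standardized α = k·r̄ / (1 + (k−1)·r̄) = 3 × 0.515 / (1 + 2 × 0.515)
  = 1.5450 / 2.0300 = 0.761

α = 0.761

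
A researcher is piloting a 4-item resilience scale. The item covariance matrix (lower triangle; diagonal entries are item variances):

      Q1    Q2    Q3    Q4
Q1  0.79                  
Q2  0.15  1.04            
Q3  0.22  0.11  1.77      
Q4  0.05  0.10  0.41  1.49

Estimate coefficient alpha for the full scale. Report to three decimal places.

Σσ²ᵢ = 0.79 + 1.04 + 1.77 + 1.49 = 5.09
Sum of off-diagonal covariances = 1.04
σ²_T = 5.09 + 2 × 1.04 = 7.17
α = (k/(k−1))·(1 − Σσ²ᵢ/σ²_T) = (4/3)·(1 − 5.09/7.17) = 0.387

α = 0.387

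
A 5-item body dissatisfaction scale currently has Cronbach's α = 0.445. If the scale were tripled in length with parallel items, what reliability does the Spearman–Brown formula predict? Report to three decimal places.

Length factor m = 3
α' = m·α / (1 + (m−1)·α)
   = 3 × 0.445 / (1 + (3 − 1) × 0.445)
   = 1.3350 / 1.8900 = 0.706

predicted reliability = 0.706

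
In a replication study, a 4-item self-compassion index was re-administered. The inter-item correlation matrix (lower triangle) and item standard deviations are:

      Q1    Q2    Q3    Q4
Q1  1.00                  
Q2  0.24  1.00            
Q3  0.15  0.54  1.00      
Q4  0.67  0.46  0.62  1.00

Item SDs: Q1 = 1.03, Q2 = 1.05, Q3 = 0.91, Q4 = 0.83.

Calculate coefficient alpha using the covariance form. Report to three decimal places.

Σσ²ᵢ = 1.03² + 1.05² + 0.91² + 0.83² = 3.6804
Covariances σ_ij = r_ij · s_i · s_j:
  σ(Q1,Q2) = 0.24 × 1.03 × 1.05 = 0.2596
  σ(Q1,Q3) = 0.15 × 1.03 × 0.91 = 0.1406
  σ(Q1,Q4) = 0.67 × 1.03 × 0.83 = 0.5728
  σ(Q2,Q3) = 0.54 × 1.05 × 0.91 = 0.5160
  σ(Q2,Q4) = 0.46 × 1.05 × 0.83 = 0.4009
  σ(Q3,Q4) = 0.62 × 0.91 × 0.83 = 0.4683
σ²_T = Σσ²ᵢ + 2·Σσ_ij = 3.6804 + 2 × 2.3582 = 8.3968
α = (4/3)·(1 − 3.6804/8.3968) = 0.749

coefficient alpha = 0.749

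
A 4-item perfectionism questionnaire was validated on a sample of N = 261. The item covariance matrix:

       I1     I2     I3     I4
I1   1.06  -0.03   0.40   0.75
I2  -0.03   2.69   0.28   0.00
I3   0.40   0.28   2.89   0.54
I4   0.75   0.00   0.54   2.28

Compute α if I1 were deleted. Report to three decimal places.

Remaining items: I2, I3, I4 (k = 3).
ΣVar(i) = 2.69 + 2.89 + 2.28 = 7.86
total variance = 7.86 + 2 × 0.82 = 9.50
α (item deleted) = (3/2)·(1 − 7.86/9.50) = 0.259

α = 0.259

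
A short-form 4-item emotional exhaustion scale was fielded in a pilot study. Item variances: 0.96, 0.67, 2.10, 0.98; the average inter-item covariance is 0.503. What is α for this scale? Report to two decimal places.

α = 0.75

ΣVar(i) = 0.96 + 0.67 + 2.10 + 0.98 = 4.71
Sum of the 6 distinct covariances = 6 × 0.503 = 3.018
Var(T) = ΣVar(i) + 2·Σcov = 4.71 + 2 × 3.018 = 10.746
α = (4/3)·(1 − 4.71/10.746) = 0.75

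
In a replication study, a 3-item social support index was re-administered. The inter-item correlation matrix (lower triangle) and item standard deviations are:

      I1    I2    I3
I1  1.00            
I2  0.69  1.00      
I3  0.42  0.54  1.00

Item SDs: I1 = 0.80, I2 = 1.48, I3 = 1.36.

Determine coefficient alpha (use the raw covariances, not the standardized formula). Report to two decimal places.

Σσ²ᵢ = 0.80² + 1.48² + 1.36² = 4.6800
Covariances σ_ij = r_ij · s_i · s_j:
  σ(I1,I2) = 0.69 × 0.80 × 1.48 = 0.8170
  σ(I1,I3) = 0.42 × 0.80 × 1.36 = 0.4570
  σ(I2,I3) = 0.54 × 1.48 × 1.36 = 1.0869
σ²_T = Σσ²ᵢ + 2·Σσ_ij = 4.6800 + 2 × 2.3609 = 9.4018
α = (3/2)·(1 − 4.6800/9.4018) = 0.75

α = 0.75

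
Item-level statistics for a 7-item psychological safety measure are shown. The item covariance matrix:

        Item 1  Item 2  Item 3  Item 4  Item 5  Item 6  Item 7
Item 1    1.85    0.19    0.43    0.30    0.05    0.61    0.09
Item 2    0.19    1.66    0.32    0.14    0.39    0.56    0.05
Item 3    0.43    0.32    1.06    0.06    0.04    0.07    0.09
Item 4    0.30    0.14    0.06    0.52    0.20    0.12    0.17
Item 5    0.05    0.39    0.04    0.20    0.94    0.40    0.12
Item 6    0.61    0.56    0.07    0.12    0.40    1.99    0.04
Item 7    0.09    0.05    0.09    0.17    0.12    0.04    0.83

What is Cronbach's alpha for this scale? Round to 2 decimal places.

ΣVar(i) = 1.85 + 1.66 + 1.06 + 0.52 + 0.94 + 1.99 + 0.83 = 8.85
Sum of off-diagonal covariances = 4.44
total variance = 8.85 + 2 × 4.44 = 17.73
α = (k/(k−1))·(1 − ΣVar(i)/total variance) = (7/6)·(1 − 8.85/17.73) = 0.58

Cronbach's alpha = 0.58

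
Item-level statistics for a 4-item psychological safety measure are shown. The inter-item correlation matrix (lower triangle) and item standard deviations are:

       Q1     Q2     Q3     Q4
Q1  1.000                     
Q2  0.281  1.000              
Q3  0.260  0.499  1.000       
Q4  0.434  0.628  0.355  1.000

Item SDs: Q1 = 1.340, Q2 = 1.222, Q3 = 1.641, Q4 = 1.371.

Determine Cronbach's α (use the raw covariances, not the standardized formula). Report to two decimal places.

Σσ²ᵢ = 1.340² + 1.222² + 1.641² + 1.371² = 7.8614
Covariances σ_ij = r_ij · s_i · s_j:
  σ(Q1,Q2) = 0.281 × 1.340 × 1.222 = 0.4601
  σ(Q1,Q3) = 0.260 × 1.340 × 1.641 = 0.5717
  σ(Q1,Q4) = 0.434 × 1.340 × 1.371 = 0.7973
  σ(Q2,Q3) = 0.499 × 1.222 × 1.641 = 1.0006
  σ(Q2,Q4) = 0.628 × 1.222 × 1.371 = 1.0521
  σ(Q3,Q4) = 0.355 × 1.641 × 1.371 = 0.7987
σ²_T = Σσ²ᵢ + 2·Σσ_ij = 7.8614 + 2 × 4.6805 = 17.2224
α = (4/3)·(1 − 7.8614/17.2224) = 0.72

α = 0.72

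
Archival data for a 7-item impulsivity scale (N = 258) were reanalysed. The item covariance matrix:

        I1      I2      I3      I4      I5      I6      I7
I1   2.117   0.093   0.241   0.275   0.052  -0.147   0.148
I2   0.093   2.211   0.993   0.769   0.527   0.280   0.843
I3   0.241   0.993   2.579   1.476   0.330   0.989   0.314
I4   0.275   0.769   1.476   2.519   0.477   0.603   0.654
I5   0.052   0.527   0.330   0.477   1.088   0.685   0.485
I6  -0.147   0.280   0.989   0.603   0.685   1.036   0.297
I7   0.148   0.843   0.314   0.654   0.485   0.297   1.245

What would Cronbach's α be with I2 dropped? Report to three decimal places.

Remaining items: I1, I3, I4, I5, I6, I7 (k = 6).
sum of item variances = 2.117 + 2.579 + 2.519 + 1.088 + 1.036 + 1.245 = 10.584
σ²_total = 10.584 + 2 × 6.879 = 24.342
α (item deleted) = (6/5)·(1 − 10.584/24.342) = 0.678

Cronbach's α = 0.678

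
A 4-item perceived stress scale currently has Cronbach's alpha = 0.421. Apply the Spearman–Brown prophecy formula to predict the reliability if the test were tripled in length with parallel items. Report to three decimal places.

predicted reliability = 0.686

Length factor m = 3
α' = m·α / (1 + (m−1)·α)
   = 3 × 0.421 / (1 + (3 − 1) × 0.421)
   = 1.2630 / 1.8420 = 0.686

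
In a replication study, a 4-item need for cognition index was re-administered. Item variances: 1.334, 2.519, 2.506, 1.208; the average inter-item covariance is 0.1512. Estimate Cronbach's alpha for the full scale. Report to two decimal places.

α = 0.26

sum of item variances = 1.334 + 2.519 + 2.506 + 1.208 = 7.567
Sum of the 6 distinct covariances = 6 × 0.1512 = 0.9072
total variance = sum of item variances + 2·Σcov = 7.567 + 2 × 0.9072 = 9.3814
α = (4/3)·(1 − 7.567/9.3814) = 0.26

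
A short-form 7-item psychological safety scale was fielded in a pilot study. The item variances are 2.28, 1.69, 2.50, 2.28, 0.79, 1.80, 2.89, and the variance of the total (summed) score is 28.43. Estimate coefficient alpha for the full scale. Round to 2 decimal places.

coefficient alpha = 0.58

sum of item variances = 2.28 + 1.69 + 2.50 + 2.28 + 0.79 + 1.80 + 2.89 = 14.23
α = (k/(k−1))·(1 − sum of item variances/total variance) = (7/6)·(1 − 14.23/28.43) = 0.58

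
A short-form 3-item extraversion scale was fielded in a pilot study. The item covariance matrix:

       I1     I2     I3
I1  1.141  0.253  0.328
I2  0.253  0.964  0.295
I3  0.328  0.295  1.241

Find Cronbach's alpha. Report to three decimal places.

α = 0.515

Σσ²ᵢ = 1.141 + 0.964 + 1.241 = 3.346
Sum of the distinct covariances = 0.876
σ²_total = 3.346 + 2 × 0.876 = 5.098
α = (k/(k−1))·(1 − Σσ²ᵢ/σ²_total) = (3/2)·(1 − 3.346/5.098) = 0.515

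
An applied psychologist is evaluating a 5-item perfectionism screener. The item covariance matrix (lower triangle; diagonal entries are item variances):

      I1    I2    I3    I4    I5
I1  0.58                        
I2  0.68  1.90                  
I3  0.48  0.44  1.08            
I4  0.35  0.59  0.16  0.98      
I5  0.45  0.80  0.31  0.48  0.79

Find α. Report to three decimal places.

α = 0.800

Σσ²ᵢ = 0.58 + 1.90 + 1.08 + 0.98 + 0.79 = 5.33
Sum of the distinct covariances = 4.74
σ²_T = 5.33 + 2 × 4.74 = 14.81
α = (k/(k−1))·(1 − Σσ²ᵢ/σ²_T) = (5/4)·(1 − 5.33/14.81) = 0.800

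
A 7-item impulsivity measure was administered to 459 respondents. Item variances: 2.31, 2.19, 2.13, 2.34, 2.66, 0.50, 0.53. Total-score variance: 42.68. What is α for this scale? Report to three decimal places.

Σσᵢ² = 2.31 + 2.19 + 2.13 + 2.34 + 2.66 + 0.50 + 0.53 = 12.66
α = (k/(k−1))·(1 − Σσᵢ²/σ²_total) = (7/6)·(1 − 12.66/42.68) = 0.821

α = 0.821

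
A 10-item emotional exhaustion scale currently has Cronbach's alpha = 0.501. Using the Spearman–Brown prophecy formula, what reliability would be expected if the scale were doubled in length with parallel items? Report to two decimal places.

predicted reliability = 0.67

Length factor m = 2
α' = m·α / (1 + (m−1)·α)
   = 2 × 0.501 / (1 + (2 − 1) × 0.501)
   = 1.0020 / 1.5010 = 0.67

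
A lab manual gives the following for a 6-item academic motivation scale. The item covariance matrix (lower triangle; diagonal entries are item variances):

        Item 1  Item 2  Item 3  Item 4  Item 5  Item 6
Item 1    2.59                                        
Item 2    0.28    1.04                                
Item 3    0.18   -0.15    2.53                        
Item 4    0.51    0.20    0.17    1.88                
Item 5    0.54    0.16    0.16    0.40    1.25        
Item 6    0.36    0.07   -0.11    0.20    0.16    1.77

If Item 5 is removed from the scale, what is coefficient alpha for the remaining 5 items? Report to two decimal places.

coefficient alpha = 0.32

Remaining items: Item 1, Item 2, Item 3, Item 4, Item 6 (k = 5).
sum of item variances = 2.59 + 1.04 + 2.53 + 1.88 + 1.77 = 9.81
Var(T) = 9.81 + 2 × 1.71 = 13.23
α (item deleted) = (5/4)·(1 − 9.81/13.23) = 0.32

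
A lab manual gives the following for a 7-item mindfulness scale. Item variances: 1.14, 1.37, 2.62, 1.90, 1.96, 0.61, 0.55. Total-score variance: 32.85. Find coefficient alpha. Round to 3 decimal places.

Σσᵢ² = 1.14 + 1.37 + 2.62 + 1.90 + 1.96 + 0.61 + 0.55 = 10.15
α = (k/(k−1))·(1 − Σσᵢ²/Var(T)) = (7/6)·(1 − 10.15/32.85) = 0.806

α = 0.806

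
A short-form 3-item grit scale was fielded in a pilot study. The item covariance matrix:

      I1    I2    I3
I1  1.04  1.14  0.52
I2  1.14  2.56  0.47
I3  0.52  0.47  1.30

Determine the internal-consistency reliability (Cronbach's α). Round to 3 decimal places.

Σσ²ᵢ = 1.04 + 2.56 + 1.30 = 4.90
Sum of off-diagonal covariances = 2.13
σ²_T = 4.90 + 2 × 2.13 = 9.16
α = (k/(k−1))·(1 − Σσ²ᵢ/σ²_T) = (3/2)·(1 − 4.90/9.16) = 0.698

α = 0.698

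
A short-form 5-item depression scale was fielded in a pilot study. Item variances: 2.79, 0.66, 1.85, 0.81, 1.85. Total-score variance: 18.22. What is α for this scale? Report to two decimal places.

α = 0.70

ΣVar(i) = 2.79 + 0.66 + 1.85 + 0.81 + 1.85 = 7.96
α = (k/(k−1))·(1 − ΣVar(i)/σ²_T) = (5/4)·(1 − 7.96/18.22) = 0.70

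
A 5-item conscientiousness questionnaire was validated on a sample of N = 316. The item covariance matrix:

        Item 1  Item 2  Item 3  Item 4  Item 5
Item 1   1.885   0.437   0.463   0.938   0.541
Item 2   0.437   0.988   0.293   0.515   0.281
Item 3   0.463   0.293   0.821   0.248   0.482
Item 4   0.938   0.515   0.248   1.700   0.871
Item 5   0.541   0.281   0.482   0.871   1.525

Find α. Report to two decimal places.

α = 0.74

Σσ²ᵢ = 1.885 + 0.988 + 0.821 + 1.700 + 1.525 = 6.919
Sum of the distinct covariances = 5.069
total variance = 6.919 + 2 × 5.069 = 17.057
α = (k/(k−1))·(1 − Σσ²ᵢ/total variance) = (5/4)·(1 − 6.919/17.057) = 0.74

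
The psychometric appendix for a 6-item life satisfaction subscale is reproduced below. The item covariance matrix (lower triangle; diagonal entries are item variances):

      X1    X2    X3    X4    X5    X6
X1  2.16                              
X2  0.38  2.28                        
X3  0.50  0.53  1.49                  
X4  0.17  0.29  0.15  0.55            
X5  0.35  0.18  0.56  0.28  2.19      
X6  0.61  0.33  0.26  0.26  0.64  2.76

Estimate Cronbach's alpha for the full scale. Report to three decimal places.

Σσ²ᵢ = 2.16 + 2.28 + 1.49 + 0.55 + 2.19 + 2.76 = 11.43
Σ_{i<j} σ_ij = 5.49
Var(T) = 11.43 + 2 × 5.49 = 22.41
α = (k/(k−1))·(1 − Σσ²ᵢ/Var(T)) = (6/5)·(1 − 11.43/22.41) = 0.588

Cronbach's alpha = 0.588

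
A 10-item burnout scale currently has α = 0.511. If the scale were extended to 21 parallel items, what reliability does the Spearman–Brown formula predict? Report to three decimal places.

Length factor m = 21/10 = 2.1000
α' = m·α / (1 + (m−1)·α)
   = 21/10 × 0.511 / (1 + (21/10 − 1) × 0.511)
   = 1.0731 / 1.5621 = 0.687

predicted reliability = 0.687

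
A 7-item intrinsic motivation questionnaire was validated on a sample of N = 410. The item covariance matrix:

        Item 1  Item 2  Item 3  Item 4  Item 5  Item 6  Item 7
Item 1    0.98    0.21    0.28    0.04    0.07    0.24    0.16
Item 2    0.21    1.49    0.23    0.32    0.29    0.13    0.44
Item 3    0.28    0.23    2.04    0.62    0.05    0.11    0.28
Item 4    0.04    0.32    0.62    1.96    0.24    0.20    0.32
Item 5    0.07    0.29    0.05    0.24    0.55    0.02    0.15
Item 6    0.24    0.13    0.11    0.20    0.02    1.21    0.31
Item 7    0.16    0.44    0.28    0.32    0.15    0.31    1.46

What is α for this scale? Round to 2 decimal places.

ΣVar(i) = 0.98 + 1.49 + 2.04 + 1.96 + 0.55 + 1.21 + 1.46 = 9.69
Sum of the distinct covariances = 4.71
σ²_T = 9.69 + 2 × 4.71 = 19.11
α = (k/(k−1))·(1 − ΣVar(i)/σ²_T) = (7/6)·(1 − 9.69/19.11) = 0.58

α = 0.58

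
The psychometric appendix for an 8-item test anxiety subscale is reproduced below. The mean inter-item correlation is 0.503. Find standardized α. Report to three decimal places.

Standardized α = k·r̄ / (1 + (k−1)·r̄) = 8 × 0.503 / (1 + 7 × 0.503)
  = 4.0240 / 4.5210 = 0.890

standardized α = 0.890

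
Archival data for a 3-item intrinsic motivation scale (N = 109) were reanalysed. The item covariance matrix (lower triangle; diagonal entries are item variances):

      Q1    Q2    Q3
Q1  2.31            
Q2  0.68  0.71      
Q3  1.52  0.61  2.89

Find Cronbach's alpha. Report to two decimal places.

Cronbach's alpha = 0.73

sum of item variances = 2.31 + 0.71 + 2.89 = 5.91
Σ_{i<j} σ_ij = 2.81
σ²_T = 5.91 + 2 × 2.81 = 11.53
α = (k/(k−1))·(1 − sum of item variances/σ²_T) = (3/2)·(1 − 5.91/11.53) = 0.73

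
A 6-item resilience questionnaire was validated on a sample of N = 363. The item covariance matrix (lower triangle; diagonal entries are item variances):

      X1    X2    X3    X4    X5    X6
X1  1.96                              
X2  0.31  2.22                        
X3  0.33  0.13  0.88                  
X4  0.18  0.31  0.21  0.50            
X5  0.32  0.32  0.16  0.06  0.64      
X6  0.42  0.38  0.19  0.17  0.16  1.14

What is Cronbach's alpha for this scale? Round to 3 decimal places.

α = 0.598

ΣVar(i) = 1.96 + 2.22 + 0.88 + 0.50 + 0.64 + 1.14 = 7.34
Sum of the distinct covariances = 3.65
Var(T) = 7.34 + 2 × 3.65 = 14.64
α = (k/(k−1))·(1 − ΣVar(i)/Var(T)) = (6/5)·(1 − 7.34/14.64) = 0.598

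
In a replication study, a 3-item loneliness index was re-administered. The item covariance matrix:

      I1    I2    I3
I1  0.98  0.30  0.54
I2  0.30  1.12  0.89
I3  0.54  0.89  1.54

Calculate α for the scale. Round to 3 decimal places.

α = 0.731

Σσᵢ² = 0.98 + 1.12 + 1.54 = 3.64
Sum of off-diagonal covariances = 1.73
Var(T) = 3.64 + 2 × 1.73 = 7.10
α = (k/(k−1))·(1 − Σσᵢ²/Var(T)) = (3/2)·(1 − 3.64/7.10) = 0.731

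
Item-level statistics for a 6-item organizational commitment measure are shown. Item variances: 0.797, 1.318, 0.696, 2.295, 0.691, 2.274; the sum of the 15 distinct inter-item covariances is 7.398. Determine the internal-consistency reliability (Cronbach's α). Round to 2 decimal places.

ΣVar(i) = 0.797 + 1.318 + 0.696 + 2.295 + 0.691 + 2.274 = 8.071
Sum of distinct covariances = 7.398
total variance = ΣVar(i) + 2·Σcov = 8.071 + 2 × 7.398 = 22.867
α = (6/5)·(1 − 8.071/22.867) = 0.78

Cronbach's α = 0.78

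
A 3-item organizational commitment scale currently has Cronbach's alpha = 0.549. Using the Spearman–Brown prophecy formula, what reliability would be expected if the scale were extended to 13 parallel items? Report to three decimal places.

predicted reliability = 0.841

Length factor m = 13/3 = 4.3333
α' = m·α / (1 + (m−1)·α)
   = 13/3 × 0.549 / (1 + (13/3 − 1) × 0.549)
   = 2.3790 / 2.8300 = 0.841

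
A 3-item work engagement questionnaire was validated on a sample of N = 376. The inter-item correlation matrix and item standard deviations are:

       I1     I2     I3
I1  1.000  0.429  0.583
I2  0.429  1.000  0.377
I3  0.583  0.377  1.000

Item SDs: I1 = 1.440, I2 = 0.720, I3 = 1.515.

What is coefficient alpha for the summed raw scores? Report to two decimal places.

Σσ²ᵢ = 1.440² + 0.720² + 1.515² = 4.8872
Covariances σ_ij = r_ij · s_i · s_j:
  σ(I1,I2) = 0.429 × 1.440 × 0.720 = 0.4448
  σ(I1,I3) = 0.583 × 1.440 × 1.515 = 1.2719
  σ(I2,I3) = 0.377 × 0.720 × 1.515 = 0.4112
σ²_T = Σσ²ᵢ + 2·Σσ_ij = 4.8872 + 2 × 2.1279 = 9.1430
α = (3/2)·(1 − 4.8872/9.1430) = 0.70

α = 0.70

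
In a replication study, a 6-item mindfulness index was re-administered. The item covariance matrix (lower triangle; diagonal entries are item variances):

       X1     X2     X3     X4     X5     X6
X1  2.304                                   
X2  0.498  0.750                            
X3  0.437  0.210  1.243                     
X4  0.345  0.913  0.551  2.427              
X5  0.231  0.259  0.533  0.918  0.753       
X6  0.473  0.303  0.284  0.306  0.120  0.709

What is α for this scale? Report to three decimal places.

α = 0.731

sum of item variances = 2.304 + 0.750 + 1.243 + 2.427 + 0.753 + 0.709 = 8.186
Σ_{i<j} σ_ij = 6.381
total variance = 8.186 + 2 × 6.381 = 20.948
α = (k/(k−1))·(1 − sum of item variances/total variance) = (6/5)·(1 − 8.186/20.948) = 0.731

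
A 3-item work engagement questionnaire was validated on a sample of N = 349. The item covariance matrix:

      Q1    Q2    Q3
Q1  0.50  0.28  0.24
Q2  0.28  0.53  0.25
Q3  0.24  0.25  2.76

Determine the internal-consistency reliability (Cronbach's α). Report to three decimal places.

α = 0.433

sum of item variances = 0.50 + 0.53 + 2.76 = 3.79
Σ_{i<j} σ_ij = 0.77
σ²_T = 3.79 + 2 × 0.77 = 5.33
α = (k/(k−1))·(1 − sum of item variances/σ²_T) = (3/2)·(1 − 3.79/5.33) = 0.433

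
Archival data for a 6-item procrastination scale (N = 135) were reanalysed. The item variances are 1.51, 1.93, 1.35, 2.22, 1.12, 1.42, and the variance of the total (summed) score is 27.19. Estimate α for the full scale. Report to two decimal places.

α = 0.78

sum of item variances = 1.51 + 1.93 + 1.35 + 2.22 + 1.12 + 1.42 = 9.55
α = (k/(k−1))·(1 − sum of item variances/total variance) = (6/5)·(1 − 9.55/27.19) = 0.78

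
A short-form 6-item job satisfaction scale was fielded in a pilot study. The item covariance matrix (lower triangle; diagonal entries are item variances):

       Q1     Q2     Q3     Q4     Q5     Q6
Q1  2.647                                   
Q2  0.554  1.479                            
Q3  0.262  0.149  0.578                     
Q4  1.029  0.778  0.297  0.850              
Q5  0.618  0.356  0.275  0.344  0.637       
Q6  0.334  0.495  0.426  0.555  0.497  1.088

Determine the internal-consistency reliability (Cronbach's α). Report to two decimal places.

sum of item variances = 2.647 + 1.479 + 0.578 + 0.850 + 0.637 + 1.088 = 7.279
Sum of the distinct covariances = 6.969
Var(T) = 7.279 + 2 × 6.969 = 21.217
α = (k/(k−1))·(1 − sum of item variances/Var(T)) = (6/5)·(1 − 7.279/21.217) = 0.79

α = 0.79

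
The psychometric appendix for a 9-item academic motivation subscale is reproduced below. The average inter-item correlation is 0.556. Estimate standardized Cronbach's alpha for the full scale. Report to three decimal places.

α = 0.919

Standardized α = k·r̄ / (1 + (k−1)·r̄) = 9 × 0.556 / (1 + 8 × 0.556)
  = 5.0040 / 5.4480 = 0.919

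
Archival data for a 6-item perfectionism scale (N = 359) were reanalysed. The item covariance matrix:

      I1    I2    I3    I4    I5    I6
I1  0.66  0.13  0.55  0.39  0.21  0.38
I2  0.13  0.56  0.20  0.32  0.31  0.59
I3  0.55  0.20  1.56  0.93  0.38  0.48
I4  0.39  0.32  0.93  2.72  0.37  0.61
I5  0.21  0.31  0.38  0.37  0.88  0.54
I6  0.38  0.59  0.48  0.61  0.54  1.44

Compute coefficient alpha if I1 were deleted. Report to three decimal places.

Remaining items: I2, I3, I4, I5, I6 (k = 5).
Σσᵢ² = 0.56 + 1.56 + 2.72 + 0.88 + 1.44 = 7.16
σ²_T = 7.16 + 2 × 4.73 = 16.62
α (item deleted) = (5/4)·(1 − 7.16/16.62) = 0.711

coefficient alpha = 0.711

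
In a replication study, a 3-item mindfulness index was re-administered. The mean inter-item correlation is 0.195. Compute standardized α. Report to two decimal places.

Standardized α = k·r̄ / (1 + (k−1)·r̄) = 3 × 0.195 / (1 + 2 × 0.195)
  = 0.5850 / 1.3900 = 0.42

α = 0.42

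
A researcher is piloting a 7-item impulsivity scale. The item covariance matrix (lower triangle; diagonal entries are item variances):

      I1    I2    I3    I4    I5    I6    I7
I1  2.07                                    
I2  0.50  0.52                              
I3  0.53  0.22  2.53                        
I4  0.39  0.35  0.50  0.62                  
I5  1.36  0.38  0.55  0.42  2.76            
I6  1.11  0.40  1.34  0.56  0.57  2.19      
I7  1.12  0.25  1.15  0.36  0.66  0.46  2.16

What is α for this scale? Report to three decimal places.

α = 0.784

Σσᵢ² = 2.07 + 0.52 + 2.53 + 0.62 + 2.76 + 2.19 + 2.16 = 12.85
Sum of off-diagonal covariances = 13.18
total variance = 12.85 + 2 × 13.18 = 39.21
α = (k/(k−1))·(1 − Σσᵢ²/total variance) = (7/6)·(1 − 12.85/39.21) = 0.784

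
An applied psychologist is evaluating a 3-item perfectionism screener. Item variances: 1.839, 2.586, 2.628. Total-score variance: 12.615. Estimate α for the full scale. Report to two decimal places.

Σσᵢ² = 1.839 + 2.586 + 2.628 = 7.053
α = (k/(k−1))·(1 − Σσᵢ²/Var(T)) = (3/2)·(1 − 7.053/12.615) = 0.66

α = 0.66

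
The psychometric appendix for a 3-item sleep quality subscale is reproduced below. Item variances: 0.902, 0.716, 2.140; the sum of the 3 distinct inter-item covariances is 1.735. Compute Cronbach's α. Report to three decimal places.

ΣVar(i) = 0.902 + 0.716 + 2.140 = 3.758
Sum of distinct covariances = 1.735
σ²_total = ΣVar(i) + 2·Σcov = 3.758 + 2 × 1.735 = 7.228
α = (3/2)·(1 − 3.758/7.228) = 0.720

α = 0.720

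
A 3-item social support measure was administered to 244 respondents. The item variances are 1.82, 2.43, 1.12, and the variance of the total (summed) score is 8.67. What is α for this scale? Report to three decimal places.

ΣVar(i) = 1.82 + 2.43 + 1.12 = 5.37
α = (k/(k−1))·(1 − ΣVar(i)/σ²_total) = (3/2)·(1 − 5.37/8.67) = 0.571

α = 0.571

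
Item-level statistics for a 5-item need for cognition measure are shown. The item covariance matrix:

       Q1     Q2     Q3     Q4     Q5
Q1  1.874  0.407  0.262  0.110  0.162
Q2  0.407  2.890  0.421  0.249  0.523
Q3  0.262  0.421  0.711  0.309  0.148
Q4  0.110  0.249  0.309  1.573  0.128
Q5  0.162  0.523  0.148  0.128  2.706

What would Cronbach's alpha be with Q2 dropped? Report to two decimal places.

Remaining items: Q1, Q3, Q4, Q5 (k = 4).
ΣVar(i) = 1.874 + 0.711 + 1.573 + 2.706 = 6.864
σ²_total = 6.864 + 2 × 1.119 = 9.102
α (item deleted) = (4/3)·(1 − 6.864/9.102) = 0.33

α = 0.33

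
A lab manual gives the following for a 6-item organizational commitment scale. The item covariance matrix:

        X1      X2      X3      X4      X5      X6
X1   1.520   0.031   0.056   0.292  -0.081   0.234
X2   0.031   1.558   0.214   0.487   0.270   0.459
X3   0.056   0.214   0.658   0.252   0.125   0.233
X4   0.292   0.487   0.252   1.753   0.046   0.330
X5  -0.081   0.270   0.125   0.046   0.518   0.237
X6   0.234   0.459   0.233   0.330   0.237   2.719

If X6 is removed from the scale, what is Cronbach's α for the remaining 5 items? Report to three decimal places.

Cronbach's α = 0.450

Remaining items: X1, X2, X3, X4, X5 (k = 5).
sum of item variances = 1.520 + 1.558 + 0.658 + 1.753 + 0.518 = 6.007
σ²_total = 6.007 + 2 × 1.692 = 9.391
α (item deleted) = (5/4)·(1 − 6.007/9.391) = 0.450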